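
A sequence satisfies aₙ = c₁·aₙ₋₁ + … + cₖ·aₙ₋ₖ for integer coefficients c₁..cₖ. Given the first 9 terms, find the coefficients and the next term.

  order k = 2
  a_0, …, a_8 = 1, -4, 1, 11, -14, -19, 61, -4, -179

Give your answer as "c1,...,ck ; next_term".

  a_2 = -1·-4 + -3·1 = 1
  a_3 = -1·1 + -3·-4 = 11
  a_4 = -1·11 + -3·1 = -14
  a_5 = -1·-14 + -3·11 = -19
  a_6 = -1·-19 + -3·-14 = 61
  a_7 = -1·61 + -3·-19 = -4
  a_8 = -1·-4 + -3·61 = -179
  a_9 = -1·-179 + -3·-4 = 191

-1,-3 ; 191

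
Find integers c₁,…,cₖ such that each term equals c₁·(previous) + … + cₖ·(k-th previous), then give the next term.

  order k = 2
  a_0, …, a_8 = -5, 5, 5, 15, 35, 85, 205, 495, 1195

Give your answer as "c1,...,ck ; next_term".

  a_2 = 2·5 + 1·-5 = 5
  a_3 = 2·5 + 1·5 = 15
  a_4 = 2·15 + 1·5 = 35
  a_5 = 2·35 + 1·15 = 85
  a_6 = 2·85 + 1·35 = 205
  a_7 = 2·205 + 1·85 = 495
  a_8 = 2·495 + 1·205 = 1195
  a_9 = 2·1195 + 1·495 = 2885

2,1 ; 2885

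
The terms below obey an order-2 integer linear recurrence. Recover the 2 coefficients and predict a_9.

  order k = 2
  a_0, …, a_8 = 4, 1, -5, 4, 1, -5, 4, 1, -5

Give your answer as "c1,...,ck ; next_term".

-1,-1 ; 4

  a_2 = -1·1 + -1·4 = -5
  a_3 = -1·-5 + -1·1 = 4
  a_4 = -1·4 + -1·-5 = 1
  a_5 = -1·1 + -1·4 = -5
  a_6 = -1·-5 + -1·1 = 4
  a_7 = -1·4 + -1·-5 = 1
  a_8 = -1·1 + -1·4 = -5
  a_9 = -1·-5 + -1·1 = 4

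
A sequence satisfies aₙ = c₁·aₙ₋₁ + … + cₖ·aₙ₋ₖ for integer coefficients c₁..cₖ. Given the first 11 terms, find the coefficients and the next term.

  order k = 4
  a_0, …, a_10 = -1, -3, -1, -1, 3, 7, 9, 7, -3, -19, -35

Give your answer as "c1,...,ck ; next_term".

  a_4 = 1·-1 + 0·-1 + -1·-3 + -1·-1 = 3
  a_5 = 1·3 + 0·-1 + -1·-1 + -1·-3 = 7
  a_6 = 1·7 + 0·3 + -1·-1 + -1·-1 = 9
  a_7 = 1·9 + 0·7 + -1·3 + -1·-1 = 7
  a_8 = 1·7 + 0·9 + -1·7 + -1·3 = -3
  a_9 = 1·-3 + 0·7 + -1·9 + -1·7 = -19
  a_10 = 1·-19 + 0·-3 + -1·7 + -1·9 = -35
  a_11 = 1·-35 + 0·-19 + -1·-3 + -1·7 = -39

1,0,-1,-1 ; -39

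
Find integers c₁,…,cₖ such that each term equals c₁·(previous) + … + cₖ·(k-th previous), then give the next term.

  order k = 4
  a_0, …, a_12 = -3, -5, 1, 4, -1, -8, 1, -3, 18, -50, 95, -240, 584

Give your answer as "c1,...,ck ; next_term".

  a_4 = -1·4 + 2·1 + -2·-5 + 3·-3 = -1
  a_5 = -1·-1 + 2·4 + -2·1 + 3·-5 = -8
  a_6 = -1·-8 + 2·-1 + -2·4 + 3·1 = 1
  a_7 = -1·1 + 2·-8 + -2·-1 + 3·4 = -3
  a_8 = -1·-3 + 2·1 + -2·-8 + 3·-1 = 18
  a_9 = -1·18 + 2·-3 + -2·1 + 3·-8 = -50
  a_10 = -1·-50 + 2·18 + -2·-3 + 3·1 = 95
  a_11 = -1·95 + 2·-50 + -2·18 + 3·-3 = -240
  a_12 = -1·-240 + 2·95 + -2·-50 + 3·18 = 584
  a_13 = -1·584 + 2·-240 + -2·95 + 3·-50 = -1404

-1,2,-2,3 ; -1404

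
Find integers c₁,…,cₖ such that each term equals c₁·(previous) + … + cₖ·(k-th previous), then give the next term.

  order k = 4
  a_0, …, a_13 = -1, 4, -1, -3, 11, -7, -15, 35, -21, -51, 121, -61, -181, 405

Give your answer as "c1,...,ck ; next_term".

  a_4 = 0·-3 + -1·-1 + 2·4 + -2·-1 = 11
  a_5 = 0·11 + -1·-3 + 2·-1 + -2·4 = -7
  a_6 = 0·-7 + -1·11 + 2·-3 + -2·-1 = -15
  a_7 = 0·-15 + -1·-7 + 2·11 + -2·-3 = 35
  a_8 = 0·35 + -1·-15 + 2·-7 + -2·11 = -21
  a_9 = 0·-21 + -1·35 + 2·-15 + -2·-7 = -51
  a_10 = 0·-51 + -1·-21 + 2·35 + -2·-15 = 121
  a_11 = 0·121 + -1·-51 + 2·-21 + -2·35 = -61
  a_12 = 0·-61 + -1·121 + 2·-51 + -2·-21 = -181
  a_13 = 0·-181 + -1·-61 + 2·121 + -2·-51 = 405
  a_14 = 0·405 + -1·-181 + 2·-61 + -2·121 = -183

0,-1,2,-2 ; -183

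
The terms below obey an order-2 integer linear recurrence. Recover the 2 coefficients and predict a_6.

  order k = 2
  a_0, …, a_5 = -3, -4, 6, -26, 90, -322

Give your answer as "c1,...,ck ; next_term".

-3,2 ; 1146

  a_2 = -3·-4 + 2·-3 = 6
  a_3 = -3·6 + 2·-4 = -26
  a_4 = -3·-26 + 2·6 = 90
  a_5 = -3·90 + 2·-26 = -322
  a_6 = -3·-322 + 2·90 = 1146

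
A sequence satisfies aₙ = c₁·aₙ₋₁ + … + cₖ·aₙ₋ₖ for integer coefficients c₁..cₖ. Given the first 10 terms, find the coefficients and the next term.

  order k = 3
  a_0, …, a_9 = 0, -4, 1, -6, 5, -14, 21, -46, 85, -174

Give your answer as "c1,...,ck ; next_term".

  a_3 = -2·1 + 1·-4 + 2·0 = -6
  a_4 = -2·-6 + 1·1 + 2·-4 = 5
  a_5 = -2·5 + 1·-6 + 2·1 = -14
  a_6 = -2·-14 + 1·5 + 2·-6 = 21
  a_7 = -2·21 + 1·-14 + 2·5 = -46
  a_8 = -2·-46 + 1·21 + 2·-14 = 85
  a_9 = -2·85 + 1·-46 + 2·21 = -174
  a_10 = -2·-174 + 1·85 + 2·-46 = 341

-2,1,2 ; 341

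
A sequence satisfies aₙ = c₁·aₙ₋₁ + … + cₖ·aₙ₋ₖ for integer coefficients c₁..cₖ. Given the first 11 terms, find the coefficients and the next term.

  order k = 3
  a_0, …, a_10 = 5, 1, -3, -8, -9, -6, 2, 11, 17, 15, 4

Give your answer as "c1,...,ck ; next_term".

  a_3 = 1·-3 + 0·1 + -1·5 = -8
  a_4 = 1·-8 + 0·-3 + -1·1 = -9
  a_5 = 1·-9 + 0·-8 + -1·-3 = -6
  a_6 = 1·-6 + 0·-9 + -1·-8 = 2
  a_7 = 1·2 + 0·-6 + -1·-9 = 11
  a_8 = 1·11 + 0·2 + -1·-6 = 17
  a_9 = 1·17 + 0·11 + -1·2 = 15
  a_10 = 1·15 + 0·17 + -1·11 = 4
  a_11 = 1·4 + 0·15 + -1·17 = -13

1,0,-1 ; -13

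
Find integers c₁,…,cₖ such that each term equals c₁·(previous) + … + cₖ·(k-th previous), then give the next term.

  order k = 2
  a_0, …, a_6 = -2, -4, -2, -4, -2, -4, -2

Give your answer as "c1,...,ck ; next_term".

  a_2 = 0·-4 + 1·-2 = -2
  a_3 = 0·-2 + 1·-4 = -4
  a_4 = 0·-4 + 1·-2 = -2
  a_5 = 0·-2 + 1·-4 = -4
  a_6 = 0·-4 + 1·-2 = -2
  a_7 = 0·-2 + 1·-4 = -4

0,1 ; -4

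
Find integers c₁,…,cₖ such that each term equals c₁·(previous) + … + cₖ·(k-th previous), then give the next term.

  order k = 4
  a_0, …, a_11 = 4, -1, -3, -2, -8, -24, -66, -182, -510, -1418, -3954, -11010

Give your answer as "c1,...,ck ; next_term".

1,4,2,2 ; -30682

  a_4 = 1·-2 + 4·-3 + 2·-1 + 2·4 = -8
  a_5 = 1·-8 + 4·-2 + 2·-3 + 2·-1 = -24
  a_6 = 1·-24 + 4·-8 + 2·-2 + 2·-3 = -66
  a_7 = 1·-66 + 4·-24 + 2·-8 + 2·-2 = -182
  a_8 = 1·-182 + 4·-66 + 2·-24 + 2·-8 = -510
  a_9 = 1·-510 + 4·-182 + 2·-66 + 2·-24 = -1418
  a_10 = 1·-1418 + 4·-510 + 2·-182 + 2·-66 = -3954
  a_11 = 1·-3954 + 4·-1418 + 2·-510 + 2·-182 = -11010
  a_12 = 1·-11010 + 4·-3954 + 2·-1418 + 2·-510 = -30682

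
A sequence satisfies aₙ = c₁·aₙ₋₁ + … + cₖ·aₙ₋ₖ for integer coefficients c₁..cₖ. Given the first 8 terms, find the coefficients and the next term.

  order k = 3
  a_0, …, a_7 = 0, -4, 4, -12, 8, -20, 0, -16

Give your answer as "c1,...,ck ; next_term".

-1,2,3 ; -44

  a_3 = -1·4 + 2·-4 + 3·0 = -12
  a_4 = -1·-12 + 2·4 + 3·-4 = 8
  a_5 = -1·8 + 2·-12 + 3·4 = -20
  a_6 = -1·-20 + 2·8 + 3·-12 = 0
  a_7 = -1·0 + 2·-20 + 3·8 = -16
  a_8 = -1·-16 + 2·0 + 3·-20 = -44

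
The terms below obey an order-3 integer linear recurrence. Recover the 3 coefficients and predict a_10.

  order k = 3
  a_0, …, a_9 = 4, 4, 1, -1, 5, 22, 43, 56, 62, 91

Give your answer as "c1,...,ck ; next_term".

  a_3 = 3·1 + -4·4 + 3·4 = -1
  a_4 = 3·-1 + -4·1 + 3·4 = 5
  a_5 = 3·5 + -4·-1 + 3·1 = 22
  a_6 = 3·22 + -4·5 + 3·-1 = 43
  a_7 = 3·43 + -4·22 + 3·5 = 56
  a_8 = 3·56 + -4·43 + 3·22 = 62
  a_9 = 3·62 + -4·56 + 3·43 = 91
  a_10 = 3·91 + -4·62 + 3·56 = 193

3,-4,3 ; 193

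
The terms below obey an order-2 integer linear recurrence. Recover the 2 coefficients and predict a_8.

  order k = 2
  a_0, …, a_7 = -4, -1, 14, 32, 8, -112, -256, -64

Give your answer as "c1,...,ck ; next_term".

  a_2 = 2·-1 + -4·-4 = 14
  a_3 = 2·14 + -4·-1 = 32
  a_4 = 2·32 + -4·14 = 8
  a_5 = 2·8 + -4·32 = -112
  a_6 = 2·-112 + -4·8 = -256
  a_7 = 2·-256 + -4·-112 = -64
  a_8 = 2·-64 + -4·-256 = 896

2,-4 ; 896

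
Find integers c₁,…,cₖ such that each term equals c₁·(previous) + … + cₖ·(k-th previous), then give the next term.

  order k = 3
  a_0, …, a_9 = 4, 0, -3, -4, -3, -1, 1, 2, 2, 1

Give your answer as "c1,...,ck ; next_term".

  a_3 = 0·-3 + 1·0 + -1·4 = -4
  a_4 = 0·-4 + 1·-3 + -1·0 = -3
  a_5 = 0·-3 + 1·-4 + -1·-3 = -1
  a_6 = 0·-1 + 1·-3 + -1·-4 = 1
  a_7 = 0·1 + 1·-1 + -1·-3 = 2
  a_8 = 0·2 + 1·1 + -1·-1 = 2
  a_9 = 0·2 + 1·2 + -1·1 = 1
  a_10 = 0·1 + 1·2 + -1·2 = 0

0,1,-1 ; 0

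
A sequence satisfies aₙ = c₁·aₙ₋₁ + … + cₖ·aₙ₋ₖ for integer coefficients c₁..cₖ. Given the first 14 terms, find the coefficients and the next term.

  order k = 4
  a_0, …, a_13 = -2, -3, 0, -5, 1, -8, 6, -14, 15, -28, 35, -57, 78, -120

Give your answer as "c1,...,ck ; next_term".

  a_4 = 0·-5 + 1·0 + -1·-3 + 1·-2 = 1
  a_5 = 0·1 + 1·-5 + -1·0 + 1·-3 = -8
  a_6 = 0·-8 + 1·1 + -1·-5 + 1·0 = 6
  a_7 = 0·6 + 1·-8 + -1·1 + 1·-5 = -14
  a_8 = 0·-14 + 1·6 + -1·-8 + 1·1 = 15
  a_9 = 0·15 + 1·-14 + -1·6 + 1·-8 = -28
  a_10 = 0·-28 + 1·15 + -1·-14 + 1·6 = 35
  a_11 = 0·35 + 1·-28 + -1·15 + 1·-14 = -57
  a_12 = 0·-57 + 1·35 + -1·-28 + 1·15 = 78
  a_13 = 0·78 + 1·-57 + -1·35 + 1·-28 = -120
  a_14 = 0·-120 + 1·78 + -1·-57 + 1·35 = 170

0,1,-1,1 ; 170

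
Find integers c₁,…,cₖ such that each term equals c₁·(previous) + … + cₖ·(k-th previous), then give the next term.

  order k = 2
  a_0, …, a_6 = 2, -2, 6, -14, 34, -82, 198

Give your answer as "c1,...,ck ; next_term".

-2,1 ; -478

  a_2 = -2·-2 + 1·2 = 6
  a_3 = -2·6 + 1·-2 = -14
  a_4 = -2·-14 + 1·6 = 34
  a_5 = -2·34 + 1·-14 = -82
  a_6 = -2·-82 + 1·34 = 198
  a_7 = -2·198 + 1·-82 = -478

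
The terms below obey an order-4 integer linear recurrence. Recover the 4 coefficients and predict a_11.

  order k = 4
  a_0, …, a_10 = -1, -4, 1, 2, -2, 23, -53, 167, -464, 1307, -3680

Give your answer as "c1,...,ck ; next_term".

-2,3,1,-3 ; 10316

  a_4 = -2·2 + 3·1 + 1·-4 + -3·-1 = -2
  a_5 = -2·-2 + 3·2 + 1·1 + -3·-4 = 23
  a_6 = -2·23 + 3·-2 + 1·2 + -3·1 = -53
  a_7 = -2·-53 + 3·23 + 1·-2 + -3·2 = 167
  a_8 = -2·167 + 3·-53 + 1·23 + -3·-2 = -464
  a_9 = -2·-464 + 3·167 + 1·-53 + -3·23 = 1307
  a_10 = -2·1307 + 3·-464 + 1·167 + -3·-53 = -3680
  a_11 = -2·-3680 + 3·1307 + 1·-464 + -3·167 = 10316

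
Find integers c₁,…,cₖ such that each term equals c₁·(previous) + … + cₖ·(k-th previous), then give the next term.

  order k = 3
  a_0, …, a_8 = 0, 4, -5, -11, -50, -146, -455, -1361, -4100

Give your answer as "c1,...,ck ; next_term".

3,1,-3 ; -12296

  a_3 = 3·-5 + 1·4 + -3·0 = -11
  a_4 = 3·-11 + 1·-5 + -3·4 = -50
  a_5 = 3·-50 + 1·-11 + -3·-5 = -146
  a_6 = 3·-146 + 1·-50 + -3·-11 = -455
  a_7 = 3·-455 + 1·-146 + -3·-50 = -1361
  a_8 = 3·-1361 + 1·-455 + -3·-146 = -4100
  a_9 = 3·-4100 + 1·-1361 + -3·-455 = -12296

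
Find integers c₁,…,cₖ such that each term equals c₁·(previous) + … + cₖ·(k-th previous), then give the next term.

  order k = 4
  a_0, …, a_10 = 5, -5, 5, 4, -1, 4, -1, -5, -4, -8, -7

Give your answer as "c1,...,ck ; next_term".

  a_4 = 1·4 + 0·5 + 0·-5 + -1·5 = -1
  a_5 = 1·-1 + 0·4 + 0·5 + -1·-5 = 4
  a_6 = 1·4 + 0·-1 + 0·4 + -1·5 = -1
  a_7 = 1·-1 + 0·4 + 0·-1 + -1·4 = -5
  a_8 = 1·-5 + 0·-1 + 0·4 + -1·-1 = -4
  a_9 = 1·-4 + 0·-5 + 0·-1 + -1·4 = -8
  a_10 = 1·-8 + 0·-4 + 0·-5 + -1·-1 = -7
  a_11 = 1·-7 + 0·-8 + 0·-4 + -1·-5 = -2

1,0,0,-1 ; -2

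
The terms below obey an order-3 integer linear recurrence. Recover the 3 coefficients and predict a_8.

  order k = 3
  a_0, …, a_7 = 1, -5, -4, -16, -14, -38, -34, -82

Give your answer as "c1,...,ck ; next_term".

  a_3 = 1·-4 + 2·-5 + -2·1 = -16
  a_4 = 1·-16 + 2·-4 + -2·-5 = -14
  a_5 = 1·-14 + 2·-16 + -2·-4 = -38
  a_6 = 1·-38 + 2·-14 + -2·-16 = -34
  a_7 = 1·-34 + 2·-38 + -2·-14 = -82
  a_8 = 1·-82 + 2·-34 + -2·-38 = -74

1,2,-2 ; -74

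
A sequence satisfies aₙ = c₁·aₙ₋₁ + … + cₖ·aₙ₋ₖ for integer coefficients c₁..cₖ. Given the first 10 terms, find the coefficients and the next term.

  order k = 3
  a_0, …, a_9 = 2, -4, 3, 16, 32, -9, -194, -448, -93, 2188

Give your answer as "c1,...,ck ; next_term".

2,-4,-3 ; 6092

  a_3 = 2·3 + -4·-4 + -3·2 = 16
  a_4 = 2·16 + -4·3 + -3·-4 = 32
  a_5 = 2·32 + -4·16 + -3·3 = -9
  a_6 = 2·-9 + -4·32 + -3·16 = -194
  a_7 = 2·-194 + -4·-9 + -3·32 = -448
  a_8 = 2·-448 + -4·-194 + -3·-9 = -93
  a_9 = 2·-93 + -4·-448 + -3·-194 = 2188
  a_10 = 2·2188 + -4·-93 + -3·-448 = 6092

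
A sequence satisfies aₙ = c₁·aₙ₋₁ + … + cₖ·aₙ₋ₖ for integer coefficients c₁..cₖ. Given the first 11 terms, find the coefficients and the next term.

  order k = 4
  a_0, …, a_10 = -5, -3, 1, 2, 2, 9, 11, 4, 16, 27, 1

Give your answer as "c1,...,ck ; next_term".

1,-1,3,-2 ; 14

  a_4 = 1·2 + -1·1 + 3·-3 + -2·-5 = 2
  a_5 = 1·2 + -1·2 + 3·1 + -2·-3 = 9
  a_6 = 1·9 + -1·2 + 3·2 + -2·1 = 11
  a_7 = 1·11 + -1·9 + 3·2 + -2·2 = 4
  a_8 = 1·4 + -1·11 + 3·9 + -2·2 = 16
  a_9 = 1·16 + -1·4 + 3·11 + -2·9 = 27
  a_10 = 1·27 + -1·16 + 3·4 + -2·11 = 1
  a_11 = 1·1 + -1·27 + 3·16 + -2·4 = 14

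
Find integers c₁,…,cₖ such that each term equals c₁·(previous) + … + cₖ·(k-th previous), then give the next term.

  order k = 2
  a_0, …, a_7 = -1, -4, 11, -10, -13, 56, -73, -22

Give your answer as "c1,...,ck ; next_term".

-2,-3 ; 263

  a_2 = -2·-4 + -3·-1 = 11
  a_3 = -2·11 + -3·-4 = -10
  a_4 = -2·-10 + -3·11 = -13
  a_5 = -2·-13 + -3·-10 = 56
  a_6 = -2·56 + -3·-13 = -73
  a_7 = -2·-73 + -3·56 = -22
  a_8 = -2·-22 + -3·-73 = 263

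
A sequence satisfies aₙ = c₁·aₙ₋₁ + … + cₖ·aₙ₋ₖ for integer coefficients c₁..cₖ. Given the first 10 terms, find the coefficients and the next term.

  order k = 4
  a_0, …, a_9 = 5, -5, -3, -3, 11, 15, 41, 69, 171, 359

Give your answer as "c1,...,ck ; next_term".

2,1,-2,2 ; 833

  a_4 = 2·-3 + 1·-3 + -2·-5 + 2·5 = 11
  a_5 = 2·11 + 1·-3 + -2·-3 + 2·-5 = 15
  a_6 = 2·15 + 1·11 + -2·-3 + 2·-3 = 41
  a_7 = 2·41 + 1·15 + -2·11 + 2·-3 = 69
  a_8 = 2·69 + 1·41 + -2·15 + 2·11 = 171
  a_9 = 2·171 + 1·69 + -2·41 + 2·15 = 359
  a_10 = 2·359 + 1·171 + -2·69 + 2·41 = 833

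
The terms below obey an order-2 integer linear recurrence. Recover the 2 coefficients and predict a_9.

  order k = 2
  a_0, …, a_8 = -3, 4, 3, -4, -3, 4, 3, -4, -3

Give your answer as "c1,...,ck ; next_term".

0,-1 ; 4

  a_2 = 0·4 + -1·-3 = 3
  a_3 = 0·3 + -1·4 = -4
  a_4 = 0·-4 + -1·3 = -3
  a_5 = 0·-3 + -1·-4 = 4
  a_6 = 0·4 + -1·-3 = 3
  a_7 = 0·3 + -1·4 = -4
  a_8 = 0·-4 + -1·3 = -3
  a_9 = 0·-3 + -1·-4 = 4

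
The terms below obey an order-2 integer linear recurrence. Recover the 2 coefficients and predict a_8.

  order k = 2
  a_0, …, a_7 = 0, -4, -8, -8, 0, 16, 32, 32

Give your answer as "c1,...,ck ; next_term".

  a_2 = 2·-4 + -2·0 = -8
  a_3 = 2·-8 + -2·-4 = -8
  a_4 = 2·-8 + -2·-8 = 0
  a_5 = 2·0 + -2·-8 = 16
  a_6 = 2·16 + -2·0 = 32
  a_7 = 2·32 + -2·16 = 32
  a_8 = 2·32 + -2·32 = 0

2,-2 ; 0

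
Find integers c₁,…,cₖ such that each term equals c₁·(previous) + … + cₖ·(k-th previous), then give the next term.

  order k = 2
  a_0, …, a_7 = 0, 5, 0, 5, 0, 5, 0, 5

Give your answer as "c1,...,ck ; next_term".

  a_2 = 0·5 + 1·0 = 0
  a_3 = 0·0 + 1·5 = 5
  a_4 = 0·5 + 1·0 = 0
  a_5 = 0·0 + 1·5 = 5
  a_6 = 0·5 + 1·0 = 0
  a_7 = 0·0 + 1·5 = 5
  a_8 = 0·5 + 1·0 = 0

0,1 ; 0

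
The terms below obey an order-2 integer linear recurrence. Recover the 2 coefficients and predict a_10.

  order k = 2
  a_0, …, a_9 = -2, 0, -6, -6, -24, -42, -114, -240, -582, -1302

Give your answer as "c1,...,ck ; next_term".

  a_2 = 1·0 + 3·-2 = -6
  a_3 = 1·-6 + 3·0 = -6
  a_4 = 1·-6 + 3·-6 = -24
  a_5 = 1·-24 + 3·-6 = -42
  a_6 = 1·-42 + 3·-24 = -114
  a_7 = 1·-114 + 3·-42 = -240
  a_8 = 1·-240 + 3·-114 = -582
  a_9 = 1·-582 + 3·-240 = -1302
  a_10 = 1·-1302 + 3·-582 = -3048

1,3 ; -3048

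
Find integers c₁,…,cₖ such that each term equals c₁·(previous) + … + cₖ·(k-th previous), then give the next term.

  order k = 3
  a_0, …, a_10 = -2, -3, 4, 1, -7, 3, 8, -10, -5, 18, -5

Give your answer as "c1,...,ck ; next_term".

0,-1,1 ; -23

  a_3 = 0·4 + -1·-3 + 1·-2 = 1
  a_4 = 0·1 + -1·4 + 1·-3 = -7
  a_5 = 0·-7 + -1·1 + 1·4 = 3
  a_6 = 0·3 + -1·-7 + 1·1 = 8
  a_7 = 0·8 + -1·3 + 1·-7 = -10
  a_8 = 0·-10 + -1·8 + 1·3 = -5
  a_9 = 0·-5 + -1·-10 + 1·8 = 18
  a_10 = 0·18 + -1·-5 + 1·-10 = -5
  a_11 = 0·-5 + -1·18 + 1·-5 = -23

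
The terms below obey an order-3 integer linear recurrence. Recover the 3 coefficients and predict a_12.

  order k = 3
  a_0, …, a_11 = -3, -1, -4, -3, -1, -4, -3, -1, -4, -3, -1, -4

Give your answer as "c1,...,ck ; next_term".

  a_3 = 0·-4 + 0·-1 + 1·-3 = -3
  a_4 = 0·-3 + 0·-4 + 1·-1 = -1
  a_5 = 0·-1 + 0·-3 + 1·-4 = -4
  a_6 = 0·-4 + 0·-1 + 1·-3 = -3
  a_7 = 0·-3 + 0·-4 + 1·-1 = -1
  a_8 = 0·-1 + 0·-3 + 1·-4 = -4
  a_9 = 0·-4 + 0·-1 + 1·-3 = -3
  a_10 = 0·-3 + 0·-4 + 1·-1 = -1
  a_11 = 0·-1 + 0·-3 + 1·-4 = -4
  a_12 = 0·-4 + 0·-1 + 1·-3 = -3

0,0,1 ; -3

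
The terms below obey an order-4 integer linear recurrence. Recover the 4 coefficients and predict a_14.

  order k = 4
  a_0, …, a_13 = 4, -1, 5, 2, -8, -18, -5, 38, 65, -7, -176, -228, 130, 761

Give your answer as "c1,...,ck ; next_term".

2,-3,1,1 ; 728

  a_4 = 2·2 + -3·5 + 1·-1 + 1·4 = -8
  a_5 = 2·-8 + -3·2 + 1·5 + 1·-1 = -18
  a_6 = 2·-18 + -3·-8 + 1·2 + 1·5 = -5
  a_7 = 2·-5 + -3·-18 + 1·-8 + 1·2 = 38
  a_8 = 2·38 + -3·-5 + 1·-18 + 1·-8 = 65
  a_9 = 2·65 + -3·38 + 1·-5 + 1·-18 = -7
  a_10 = 2·-7 + -3·65 + 1·38 + 1·-5 = -176
  a_11 = 2·-176 + -3·-7 + 1·65 + 1·38 = -228
  a_12 = 2·-228 + -3·-176 + 1·-7 + 1·65 = 130
  a_13 = 2·130 + -3·-228 + 1·-176 + 1·-7 = 761
  a_14 = 2·761 + -3·130 + 1·-228 + 1·-176 = 728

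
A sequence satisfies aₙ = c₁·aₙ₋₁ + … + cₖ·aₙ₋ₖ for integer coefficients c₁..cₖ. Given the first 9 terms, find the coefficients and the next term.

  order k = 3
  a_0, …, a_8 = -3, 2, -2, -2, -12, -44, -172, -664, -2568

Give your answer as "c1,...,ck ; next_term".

  a_3 = 4·-2 + 0·2 + -2·-3 = -2
  a_4 = 4·-2 + 0·-2 + -2·2 = -12
  a_5 = 4·-12 + 0·-2 + -2·-2 = -44
  a_6 = 4·-44 + 0·-12 + -2·-2 = -172
  a_7 = 4·-172 + 0·-44 + -2·-12 = -664
  a_8 = 4·-664 + 0·-172 + -2·-44 = -2568
  a_9 = 4·-2568 + 0·-664 + -2·-172 = -9928

4,0,-2 ; -9928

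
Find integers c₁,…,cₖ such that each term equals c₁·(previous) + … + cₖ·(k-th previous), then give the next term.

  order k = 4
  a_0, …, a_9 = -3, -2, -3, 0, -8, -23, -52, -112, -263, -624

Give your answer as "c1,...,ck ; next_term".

  a_4 = 2·0 + 0·-3 + 1·-2 + 2·-3 = -8
  a_5 = 2·-8 + 0·0 + 1·-3 + 2·-2 = -23
  a_6 = 2·-23 + 0·-8 + 1·0 + 2·-3 = -52
  a_7 = 2·-52 + 0·-23 + 1·-8 + 2·0 = -112
  a_8 = 2·-112 + 0·-52 + 1·-23 + 2·-8 = -263
  a_9 = 2·-263 + 0·-112 + 1·-52 + 2·-23 = -624
  a_10 = 2·-624 + 0·-263 + 1·-112 + 2·-52 = -1464

2,0,1,2 ; -1464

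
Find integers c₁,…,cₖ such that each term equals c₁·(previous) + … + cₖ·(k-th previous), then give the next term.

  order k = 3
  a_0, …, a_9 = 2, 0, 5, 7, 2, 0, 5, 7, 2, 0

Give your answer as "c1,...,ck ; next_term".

1,-1,1 ; 5

  a_3 = 1·5 + -1·0 + 1·2 = 7
  a_4 = 1·7 + -1·5 + 1·0 = 2
  a_5 = 1·2 + -1·7 + 1·5 = 0
  a_6 = 1·0 + -1·2 + 1·7 = 5
  a_7 = 1·5 + -1·0 + 1·2 = 7
  a_8 = 1·7 + -1·5 + 1·0 = 2
  a_9 = 1·2 + -1·7 + 1·5 = 0
  a_10 = 1·0 + -1·2 + 1·7 = 5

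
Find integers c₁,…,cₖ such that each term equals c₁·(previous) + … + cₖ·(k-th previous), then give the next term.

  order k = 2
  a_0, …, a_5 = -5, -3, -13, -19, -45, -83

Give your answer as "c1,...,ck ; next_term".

  a_2 = 1·-3 + 2·-5 = -13
  a_3 = 1·-13 + 2·-3 = -19
  a_4 = 1·-19 + 2·-13 = -45
  a_5 = 1·-45 + 2·-19 = -83
  a_6 = 1·-83 + 2·-45 = -173

1,2 ; -173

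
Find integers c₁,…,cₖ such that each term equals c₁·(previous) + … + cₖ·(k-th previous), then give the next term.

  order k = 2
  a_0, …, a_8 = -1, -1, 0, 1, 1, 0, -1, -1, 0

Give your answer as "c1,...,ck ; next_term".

  a_2 = 1·-1 + -1·-1 = 0
  a_3 = 1·0 + -1·-1 = 1
  a_4 = 1·1 + -1·0 = 1
  a_5 = 1·1 + -1·1 = 0
  a_6 = 1·0 + -1·1 = -1
  a_7 = 1·-1 + -1·0 = -1
  a_8 = 1·-1 + -1·-1 = 0
  a_9 = 1·0 + -1·-1 = 1

1,-1 ; 1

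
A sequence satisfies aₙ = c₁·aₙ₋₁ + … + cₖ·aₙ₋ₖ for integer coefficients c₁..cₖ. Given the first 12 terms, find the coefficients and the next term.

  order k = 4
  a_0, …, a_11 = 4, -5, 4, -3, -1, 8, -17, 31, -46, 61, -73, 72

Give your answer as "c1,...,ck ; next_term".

  a_4 = -1·-3 + 1·4 + 0·-5 + -2·4 = -1
  a_5 = -1·-1 + 1·-3 + 0·4 + -2·-5 = 8
  a_6 = -1·8 + 1·-1 + 0·-3 + -2·4 = -17
  a_7 = -1·-17 + 1·8 + 0·-1 + -2·-3 = 31
  a_8 = -1·31 + 1·-17 + 0·8 + -2·-1 = -46
  a_9 = -1·-46 + 1·31 + 0·-17 + -2·8 = 61
  a_10 = -1·61 + 1·-46 + 0·31 + -2·-17 = -73
  a_11 = -1·-73 + 1·61 + 0·-46 + -2·31 = 72
  a_12 = -1·72 + 1·-73 + 0·61 + -2·-46 = -53

-1,1,0,-2 ; -53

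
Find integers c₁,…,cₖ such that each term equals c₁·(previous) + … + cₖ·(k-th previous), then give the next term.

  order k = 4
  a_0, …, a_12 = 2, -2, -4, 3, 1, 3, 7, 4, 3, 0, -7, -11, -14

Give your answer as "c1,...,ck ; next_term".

  a_4 = 1·3 + 0·-4 + 0·-2 + -1·2 = 1
  a_5 = 1·1 + 0·3 + 0·-4 + -1·-2 = 3
  a_6 = 1·3 + 0·1 + 0·3 + -1·-4 = 7
  a_7 = 1·7 + 0·3 + 0·1 + -1·3 = 4
  a_8 = 1·4 + 0·7 + 0·3 + -1·1 = 3
  a_9 = 1·3 + 0·4 + 0·7 + -1·3 = 0
  a_10 = 1·0 + 0·3 + 0·4 + -1·7 = -7
  a_11 = 1·-7 + 0·0 + 0·3 + -1·4 = -11
  a_12 = 1·-11 + 0·-7 + 0·0 + -1·3 = -14
  a_13 = 1·-14 + 0·-11 + 0·-7 + -1·0 = -14

1,0,0,-1 ; -14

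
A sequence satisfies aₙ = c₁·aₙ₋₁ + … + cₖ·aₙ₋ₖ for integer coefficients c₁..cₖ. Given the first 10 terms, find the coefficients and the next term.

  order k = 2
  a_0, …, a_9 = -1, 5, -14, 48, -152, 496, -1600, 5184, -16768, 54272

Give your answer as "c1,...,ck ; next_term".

  a_2 = -2·5 + 4·-1 = -14
  a_3 = -2·-14 + 4·5 = 48
  a_4 = -2·48 + 4·-14 = -152
  a_5 = -2·-152 + 4·48 = 496
  a_6 = -2·496 + 4·-152 = -1600
  a_7 = -2·-1600 + 4·496 = 5184
  a_8 = -2·5184 + 4·-1600 = -16768
  a_9 = -2·-16768 + 4·5184 = 54272
  a_10 = -2·54272 + 4·-16768 = -175616

-2,4 ; -175616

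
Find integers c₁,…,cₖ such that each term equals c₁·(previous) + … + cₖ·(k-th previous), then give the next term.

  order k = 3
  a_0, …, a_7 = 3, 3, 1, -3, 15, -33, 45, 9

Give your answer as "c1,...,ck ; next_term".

-3,-3,3 ; -261

  a_3 = -3·1 + -3·3 + 3·3 = -3
  a_4 = -3·-3 + -3·1 + 3·3 = 15
  a_5 = -3·15 + -3·-3 + 3·1 = -33
  a_6 = -3·-33 + -3·15 + 3·-3 = 45
  a_7 = -3·45 + -3·-33 + 3·15 = 9
  a_8 = -3·9 + -3·45 + 3·-33 = -261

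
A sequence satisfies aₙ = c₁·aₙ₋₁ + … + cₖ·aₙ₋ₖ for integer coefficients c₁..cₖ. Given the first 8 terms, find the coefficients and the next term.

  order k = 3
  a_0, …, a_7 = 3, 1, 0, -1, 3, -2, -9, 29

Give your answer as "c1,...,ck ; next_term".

-2,-4,1 ; -24

  a_3 = -2·0 + -4·1 + 1·3 = -1
  a_4 = -2·-1 + -4·0 + 1·1 = 3
  a_5 = -2·3 + -4·-1 + 1·0 = -2
  a_6 = -2·-2 + -4·3 + 1·-1 = -9
  a_7 = -2·-9 + -4·-2 + 1·3 = 29
  a_8 = -2·29 + -4·-9 + 1·-2 = -24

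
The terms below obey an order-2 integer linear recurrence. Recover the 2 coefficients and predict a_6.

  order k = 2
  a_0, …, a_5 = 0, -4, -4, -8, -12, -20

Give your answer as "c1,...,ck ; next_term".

1,1 ; -32

  a_2 = 1·-4 + 1·0 = -4
  a_3 = 1·-4 + 1·-4 = -8
  a_4 = 1·-8 + 1·-4 = -12
  a_5 = 1·-12 + 1·-8 = -20
  a_6 = 1·-20 + 1·-12 = -32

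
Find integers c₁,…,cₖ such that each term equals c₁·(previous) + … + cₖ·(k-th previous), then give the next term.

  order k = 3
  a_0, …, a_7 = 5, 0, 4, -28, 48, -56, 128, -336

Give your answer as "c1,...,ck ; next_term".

-2,-2,-4 ; 640

  a_3 = -2·4 + -2·0 + -4·5 = -28
  a_4 = -2·-28 + -2·4 + -4·0 = 48
  a_5 = -2·48 + -2·-28 + -4·4 = -56
  a_6 = -2·-56 + -2·48 + -4·-28 = 128
  a_7 = -2·128 + -2·-56 + -4·48 = -336
  a_8 = -2·-336 + -2·128 + -4·-56 = 640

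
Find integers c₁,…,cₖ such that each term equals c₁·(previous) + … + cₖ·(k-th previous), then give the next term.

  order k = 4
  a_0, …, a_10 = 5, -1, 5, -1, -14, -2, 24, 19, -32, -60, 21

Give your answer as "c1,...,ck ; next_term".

  a_4 = 0·-1 + -2·5 + -1·-1 + -1·5 = -14
  a_5 = 0·-14 + -2·-1 + -1·5 + -1·-1 = -2
  a_6 = 0·-2 + -2·-14 + -1·-1 + -1·5 = 24
  a_7 = 0·24 + -2·-2 + -1·-14 + -1·-1 = 19
  a_8 = 0·19 + -2·24 + -1·-2 + -1·-14 = -32
  a_9 = 0·-32 + -2·19 + -1·24 + -1·-2 = -60
  a_10 = 0·-60 + -2·-32 + -1·19 + -1·24 = 21
  a_11 = 0·21 + -2·-60 + -1·-32 + -1·19 = 133

0,-2,-1,-1 ; 133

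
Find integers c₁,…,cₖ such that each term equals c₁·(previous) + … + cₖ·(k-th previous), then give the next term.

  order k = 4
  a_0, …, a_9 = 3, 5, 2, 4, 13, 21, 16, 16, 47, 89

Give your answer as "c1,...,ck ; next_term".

1,-1,1,2 ; 90

  a_4 = 1·4 + -1·2 + 1·5 + 2·3 = 13
  a_5 = 1·13 + -1·4 + 1·2 + 2·5 = 21
  a_6 = 1·21 + -1·13 + 1·4 + 2·2 = 16
  a_7 = 1·16 + -1·21 + 1·13 + 2·4 = 16
  a_8 = 1·16 + -1·16 + 1·21 + 2·13 = 47
  a_9 = 1·47 + -1·16 + 1·16 + 2·21 = 89
  a_10 = 1·89 + -1·47 + 1·16 + 2·16 = 90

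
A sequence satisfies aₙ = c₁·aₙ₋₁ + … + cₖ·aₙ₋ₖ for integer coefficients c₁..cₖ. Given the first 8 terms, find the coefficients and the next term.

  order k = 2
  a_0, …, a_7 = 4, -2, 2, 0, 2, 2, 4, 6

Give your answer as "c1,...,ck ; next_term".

1,1 ; 10

  a_2 = 1·-2 + 1·4 = 2
  a_3 = 1·2 + 1·-2 = 0
  a_4 = 1·0 + 1·2 = 2
  a_5 = 1·2 + 1·0 = 2
  a_6 = 1·2 + 1·2 = 4
  a_7 = 1·4 + 1·2 = 6
  a_8 = 1·6 + 1·4 = 10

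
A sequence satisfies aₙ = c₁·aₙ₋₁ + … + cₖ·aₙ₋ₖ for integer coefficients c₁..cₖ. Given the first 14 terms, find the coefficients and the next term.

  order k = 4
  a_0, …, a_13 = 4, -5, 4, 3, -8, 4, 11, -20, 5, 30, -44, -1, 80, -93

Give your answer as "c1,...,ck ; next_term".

  a_4 = -1·3 + -1·4 + 1·-5 + 1·4 = -8
  a_5 = -1·-8 + -1·3 + 1·4 + 1·-5 = 4
  a_6 = -1·4 + -1·-8 + 1·3 + 1·4 = 11
  a_7 = -1·11 + -1·4 + 1·-8 + 1·3 = -20
  a_8 = -1·-20 + -1·11 + 1·4 + 1·-8 = 5
  a_9 = -1·5 + -1·-20 + 1·11 + 1·4 = 30
  a_10 = -1·30 + -1·5 + 1·-20 + 1·11 = -44
  a_11 = -1·-44 + -1·30 + 1·5 + 1·-20 = -1
  a_12 = -1·-1 + -1·-44 + 1·30 + 1·5 = 80
  a_13 = -1·80 + -1·-1 + 1·-44 + 1·30 = -93
  a_14 = -1·-93 + -1·80 + 1·-1 + 1·-44 = -32

-1,-1,1,1 ; -32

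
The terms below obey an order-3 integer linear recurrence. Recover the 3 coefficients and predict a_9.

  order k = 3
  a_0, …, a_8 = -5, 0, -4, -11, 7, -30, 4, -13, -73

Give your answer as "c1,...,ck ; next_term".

-1,1,3 ; 72

  a_3 = -1·-4 + 1·0 + 3·-5 = -11
  a_4 = -1·-11 + 1·-4 + 3·0 = 7
  a_5 = -1·7 + 1·-11 + 3·-4 = -30
  a_6 = -1·-30 + 1·7 + 3·-11 = 4
  a_7 = -1·4 + 1·-30 + 3·7 = -13
  a_8 = -1·-13 + 1·4 + 3·-30 = -73
  a_9 = -1·-73 + 1·-13 + 3·4 = 72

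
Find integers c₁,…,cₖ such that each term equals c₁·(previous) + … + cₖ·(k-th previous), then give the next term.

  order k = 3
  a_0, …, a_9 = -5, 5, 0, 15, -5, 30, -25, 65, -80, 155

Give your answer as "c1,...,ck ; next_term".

0,2,-1 ; -225

  a_3 = 0·0 + 2·5 + -1·-5 = 15
  a_4 = 0·15 + 2·0 + -1·5 = -5
  a_5 = 0·-5 + 2·15 + -1·0 = 30
  a_6 = 0·30 + 2·-5 + -1·15 = -25
  a_7 = 0·-25 + 2·30 + -1·-5 = 65
  a_8 = 0·65 + 2·-25 + -1·30 = -80
  a_9 = 0·-80 + 2·65 + -1·-25 = 155
  a_10 = 0·155 + 2·-80 + -1·65 = -225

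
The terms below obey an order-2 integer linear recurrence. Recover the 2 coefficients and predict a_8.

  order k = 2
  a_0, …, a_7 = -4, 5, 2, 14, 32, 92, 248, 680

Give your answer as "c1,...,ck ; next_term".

2,2 ; 1856

  a_2 = 2·5 + 2·-4 = 2
  a_3 = 2·2 + 2·5 = 14
  a_4 = 2·14 + 2·2 = 32
  a_5 = 2·32 + 2·14 = 92
  a_6 = 2·92 + 2·32 = 248
  a_7 = 2·248 + 2·92 = 680
  a_8 = 2·680 + 2·248 = 1856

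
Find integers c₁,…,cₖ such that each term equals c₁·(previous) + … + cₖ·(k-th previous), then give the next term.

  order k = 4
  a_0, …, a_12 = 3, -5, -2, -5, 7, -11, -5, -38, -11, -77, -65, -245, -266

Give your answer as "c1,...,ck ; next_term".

1,1,-1,3 ; -677

  a_4 = 1·-5 + 1·-2 + -1·-5 + 3·3 = 7
  a_5 = 1·7 + 1·-5 + -1·-2 + 3·-5 = -11
  a_6 = 1·-11 + 1·7 + -1·-5 + 3·-2 = -5
  a_7 = 1·-5 + 1·-11 + -1·7 + 3·-5 = -38
  a_8 = 1·-38 + 1·-5 + -1·-11 + 3·7 = -11
  a_9 = 1·-11 + 1·-38 + -1·-5 + 3·-11 = -77
  a_10 = 1·-77 + 1·-11 + -1·-38 + 3·-5 = -65
  a_11 = 1·-65 + 1·-77 + -1·-11 + 3·-38 = -245
  a_12 = 1·-245 + 1·-65 + -1·-77 + 3·-11 = -266
  a_13 = 1·-266 + 1·-245 + -1·-65 + 3·-77 = -677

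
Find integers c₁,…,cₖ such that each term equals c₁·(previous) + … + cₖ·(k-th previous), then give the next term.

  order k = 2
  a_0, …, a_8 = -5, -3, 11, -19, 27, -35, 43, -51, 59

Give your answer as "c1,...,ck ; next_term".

  a_2 = -2·-3 + -1·-5 = 11
  a_3 = -2·11 + -1·-3 = -19
  a_4 = -2·-19 + -1·11 = 27
  a_5 = -2·27 + -1·-19 = -35
  a_6 = -2·-35 + -1·27 = 43
  a_7 = -2·43 + -1·-35 = -51
  a_8 = -2·-51 + -1·43 = 59
  a_9 = -2·59 + -1·-51 = -67

-2,-1 ; -67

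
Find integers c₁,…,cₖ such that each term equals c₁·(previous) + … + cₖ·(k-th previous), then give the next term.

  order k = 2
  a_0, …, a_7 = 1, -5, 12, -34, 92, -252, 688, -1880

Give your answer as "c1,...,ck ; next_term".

  a_2 = -2·-5 + 2·1 = 12
  a_3 = -2·12 + 2·-5 = -34
  a_4 = -2·-34 + 2·12 = 92
  a_5 = -2·92 + 2·-34 = -252
  a_6 = -2·-252 + 2·92 = 688
  a_7 = -2·688 + 2·-252 = -1880
  a_8 = -2·-1880 + 2·688 = 5136

-2,2 ; 5136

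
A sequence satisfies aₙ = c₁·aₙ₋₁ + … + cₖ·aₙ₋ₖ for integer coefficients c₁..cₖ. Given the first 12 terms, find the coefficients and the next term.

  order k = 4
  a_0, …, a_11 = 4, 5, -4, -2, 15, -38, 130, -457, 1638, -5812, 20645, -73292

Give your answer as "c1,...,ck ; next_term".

  a_4 = -3·-2 + 2·-4 + 1·5 + 3·4 = 15
  a_5 = -3·15 + 2·-2 + 1·-4 + 3·5 = -38
  a_6 = -3·-38 + 2·15 + 1·-2 + 3·-4 = 130
  a_7 = -3·130 + 2·-38 + 1·15 + 3·-2 = -457
  a_8 = -3·-457 + 2·130 + 1·-38 + 3·15 = 1638
  a_9 = -3·1638 + 2·-457 + 1·130 + 3·-38 = -5812
  a_10 = -3·-5812 + 2·1638 + 1·-457 + 3·130 = 20645
  a_11 = -3·20645 + 2·-5812 + 1·1638 + 3·-457 = -73292
  a_12 = -3·-73292 + 2·20645 + 1·-5812 + 3·1638 = 260268

-3,2,1,3 ; 260268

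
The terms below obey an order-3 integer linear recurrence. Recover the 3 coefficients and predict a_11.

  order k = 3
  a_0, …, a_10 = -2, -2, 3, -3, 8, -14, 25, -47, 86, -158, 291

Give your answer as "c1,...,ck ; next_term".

-1,1,-1 ; -535

  a_3 = -1·3 + 1·-2 + -1·-2 = -3
  a_4 = -1·-3 + 1·3 + -1·-2 = 8
  a_5 = -1·8 + 1·-3 + -1·3 = -14
  a_6 = -1·-14 + 1·8 + -1·-3 = 25
  a_7 = -1·25 + 1·-14 + -1·8 = -47
  a_8 = -1·-47 + 1·25 + -1·-14 = 86
  a_9 = -1·86 + 1·-47 + -1·25 = -158
  a_10 = -1·-158 + 1·86 + -1·-47 = 291
  a_11 = -1·291 + 1·-158 + -1·86 = -535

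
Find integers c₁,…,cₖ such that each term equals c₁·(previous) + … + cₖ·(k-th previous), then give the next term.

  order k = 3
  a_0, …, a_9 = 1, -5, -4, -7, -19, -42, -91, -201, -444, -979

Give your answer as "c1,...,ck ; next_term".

2,0,1 ; -2159

  a_3 = 2·-4 + 0·-5 + 1·1 = -7
  a_4 = 2·-7 + 0·-4 + 1·-5 = -19
  a_5 = 2·-19 + 0·-7 + 1·-4 = -42
  a_6 = 2·-42 + 0·-19 + 1·-7 = -91
  a_7 = 2·-91 + 0·-42 + 1·-19 = -201
  a_8 = 2·-201 + 0·-91 + 1·-42 = -444
  a_9 = 2·-444 + 0·-201 + 1·-91 = -979
  a_10 = 2·-979 + 0·-444 + 1·-201 = -2159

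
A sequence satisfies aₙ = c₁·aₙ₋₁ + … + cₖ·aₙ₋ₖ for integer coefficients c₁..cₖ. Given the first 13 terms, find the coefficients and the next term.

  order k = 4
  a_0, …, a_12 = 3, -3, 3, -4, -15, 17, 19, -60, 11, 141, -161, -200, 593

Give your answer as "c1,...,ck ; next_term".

  a_4 = 0·-4 + -2·3 + 2·-3 + -1·3 = -15
  a_5 = 0·-15 + -2·-4 + 2·3 + -1·-3 = 17
  a_6 = 0·17 + -2·-15 + 2·-4 + -1·3 = 19
  a_7 = 0·19 + -2·17 + 2·-15 + -1·-4 = -60
  a_8 = 0·-60 + -2·19 + 2·17 + -1·-15 = 11
  a_9 = 0·11 + -2·-60 + 2·19 + -1·17 = 141
  a_10 = 0·141 + -2·11 + 2·-60 + -1·19 = -161
  a_11 = 0·-161 + -2·141 + 2·11 + -1·-60 = -200
  a_12 = 0·-200 + -2·-161 + 2·141 + -1·11 = 593
  a_13 = 0·593 + -2·-200 + 2·-161 + -1·141 = -63

0,-2,2,-1 ; -63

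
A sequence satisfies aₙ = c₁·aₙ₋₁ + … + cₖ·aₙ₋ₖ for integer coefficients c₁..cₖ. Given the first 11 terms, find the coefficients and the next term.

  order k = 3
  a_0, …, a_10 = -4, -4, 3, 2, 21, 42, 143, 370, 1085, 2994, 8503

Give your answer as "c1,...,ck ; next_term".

  a_3 = 2·3 + 3·-4 + -2·-4 = 2
  a_4 = 2·2 + 3·3 + -2·-4 = 21
  a_5 = 2·21 + 3·2 + -2·3 = 42
  a_6 = 2·42 + 3·21 + -2·2 = 143
  a_7 = 2·143 + 3·42 + -2·21 = 370
  a_8 = 2·370 + 3·143 + -2·42 = 1085
  a_9 = 2·1085 + 3·370 + -2·143 = 2994
  a_10 = 2·2994 + 3·1085 + -2·370 = 8503
  a_11 = 2·8503 + 3·2994 + -2·1085 = 23818

2,3,-2 ; 23818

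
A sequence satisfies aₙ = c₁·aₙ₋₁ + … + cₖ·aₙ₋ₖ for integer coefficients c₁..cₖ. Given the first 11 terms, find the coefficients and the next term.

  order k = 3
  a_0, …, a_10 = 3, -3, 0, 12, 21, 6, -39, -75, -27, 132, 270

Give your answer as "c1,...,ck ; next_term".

2,-3,1 ; 117

  a_3 = 2·0 + -3·-3 + 1·3 = 12
  a_4 = 2·12 + -3·0 + 1·-3 = 21
  a_5 = 2·21 + -3·12 + 1·0 = 6
  a_6 = 2·6 + -3·21 + 1·12 = -39
  a_7 = 2·-39 + -3·6 + 1·21 = -75
  a_8 = 2·-75 + -3·-39 + 1·6 = -27
  a_9 = 2·-27 + -3·-75 + 1·-39 = 132
  a_10 = 2·132 + -3·-27 + 1·-75 = 270
  a_11 = 2·270 + -3·132 + 1·-27 = 117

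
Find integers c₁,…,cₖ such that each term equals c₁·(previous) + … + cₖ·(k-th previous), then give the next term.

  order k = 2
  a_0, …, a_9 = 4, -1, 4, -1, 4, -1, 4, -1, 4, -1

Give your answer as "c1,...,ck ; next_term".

  a_2 = 0·-1 + 1·4 = 4
  a_3 = 0·4 + 1·-1 = -1
  a_4 = 0·-1 + 1·4 = 4
  a_5 = 0·4 + 1·-1 = -1
  a_6 = 0·-1 + 1·4 = 4
  a_7 = 0·4 + 1·-1 = -1
  a_8 = 0·-1 + 1·4 = 4
  a_9 = 0·4 + 1·-1 = -1
  a_10 = 0·-1 + 1·4 = 4

0,1 ; 4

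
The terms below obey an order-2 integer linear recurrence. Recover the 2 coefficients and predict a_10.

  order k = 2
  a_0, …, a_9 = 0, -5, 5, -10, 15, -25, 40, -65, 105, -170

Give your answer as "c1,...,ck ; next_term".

-1,1 ; 275

  a_2 = -1·-5 + 1·0 = 5
  a_3 = -1·5 + 1·-5 = -10
  a_4 = -1·-10 + 1·5 = 15
  a_5 = -1·15 + 1·-10 = -25
  a_6 = -1·-25 + 1·15 = 40
  a_7 = -1·40 + 1·-25 = -65
  a_8 = -1·-65 + 1·40 = 105
  a_9 = -1·105 + 1·-65 = -170
  a_10 = -1·-170 + 1·105 = 275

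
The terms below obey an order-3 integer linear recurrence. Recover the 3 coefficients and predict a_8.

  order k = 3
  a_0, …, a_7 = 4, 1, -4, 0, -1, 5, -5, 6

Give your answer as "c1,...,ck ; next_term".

  a_3 = -1·-4 + 0·1 + -1·4 = 0
  a_4 = -1·0 + 0·-4 + -1·1 = -1
  a_5 = -1·-1 + 0·0 + -1·-4 = 5
  a_6 = -1·5 + 0·-1 + -1·0 = -5
  a_7 = -1·-5 + 0·5 + -1·-1 = 6
  a_8 = -1·6 + 0·-5 + -1·5 = -11

-1,0,-1 ; -11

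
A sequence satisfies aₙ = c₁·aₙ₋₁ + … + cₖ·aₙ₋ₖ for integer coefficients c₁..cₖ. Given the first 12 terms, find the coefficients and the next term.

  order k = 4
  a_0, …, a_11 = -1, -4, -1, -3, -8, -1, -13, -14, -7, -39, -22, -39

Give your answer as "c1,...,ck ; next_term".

  a_4 = 0·-3 + 1·-1 + 2·-4 + -1·-1 = -8
  a_5 = 0·-8 + 1·-3 + 2·-1 + -1·-4 = -1
  a_6 = 0·-1 + 1·-8 + 2·-3 + -1·-1 = -13
  a_7 = 0·-13 + 1·-1 + 2·-8 + -1·-3 = -14
  a_8 = 0·-14 + 1·-13 + 2·-1 + -1·-8 = -7
  a_9 = 0·-7 + 1·-14 + 2·-13 + -1·-1 = -39
  a_10 = 0·-39 + 1·-7 + 2·-14 + -1·-13 = -22
  a_11 = 0·-22 + 1·-39 + 2·-7 + -1·-14 = -39
  a_12 = 0·-39 + 1·-22 + 2·-39 + -1·-7 = -93

0,1,2,-1 ; -93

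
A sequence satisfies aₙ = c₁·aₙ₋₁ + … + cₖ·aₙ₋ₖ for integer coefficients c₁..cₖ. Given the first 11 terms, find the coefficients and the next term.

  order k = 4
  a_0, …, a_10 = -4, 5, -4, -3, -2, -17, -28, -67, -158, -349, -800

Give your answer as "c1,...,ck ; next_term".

2,1,0,-2 ; -1815

  a_4 = 2·-3 + 1·-4 + 0·5 + -2·-4 = -2
  a_5 = 2·-2 + 1·-3 + 0·-4 + -2·5 = -17
  a_6 = 2·-17 + 1·-2 + 0·-3 + -2·-4 = -28
  a_7 = 2·-28 + 1·-17 + 0·-2 + -2·-3 = -67
  a_8 = 2·-67 + 1·-28 + 0·-17 + -2·-2 = -158
  a_9 = 2·-158 + 1·-67 + 0·-28 + -2·-17 = -349
  a_10 = 2·-349 + 1·-158 + 0·-67 + -2·-28 = -800
  a_11 = 2·-800 + 1·-349 + 0·-158 + -2·-67 = -1815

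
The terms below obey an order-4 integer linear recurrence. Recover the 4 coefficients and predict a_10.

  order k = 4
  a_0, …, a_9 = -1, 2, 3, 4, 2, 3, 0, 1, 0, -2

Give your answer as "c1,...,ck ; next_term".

  a_4 = -1·4 + 1·3 + 1·2 + -1·-1 = 2
  a_5 = -1·2 + 1·4 + 1·3 + -1·2 = 3
  a_6 = -1·3 + 1·2 + 1·4 + -1·3 = 0
  a_7 = -1·0 + 1·3 + 1·2 + -1·4 = 1
  a_8 = -1·1 + 1·0 + 1·3 + -1·2 = 0
  a_9 = -1·0 + 1·1 + 1·0 + -1·3 = -2
  a_10 = -1·-2 + 1·0 + 1·1 + -1·0 = 3

-1,1,1,-1 ; 3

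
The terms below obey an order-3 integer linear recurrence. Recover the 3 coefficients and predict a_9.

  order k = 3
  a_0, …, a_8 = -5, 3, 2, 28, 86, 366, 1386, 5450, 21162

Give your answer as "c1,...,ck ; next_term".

  a_3 = 3·2 + 4·3 + -2·-5 = 28
  a_4 = 3·28 + 4·2 + -2·3 = 86
  a_5 = 3·86 + 4·28 + -2·2 = 366
  a_6 = 3·366 + 4·86 + -2·28 = 1386
  a_7 = 3·1386 + 4·366 + -2·86 = 5450
  a_8 = 3·5450 + 4·1386 + -2·366 = 21162
  a_9 = 3·21162 + 4·5450 + -2·1386 = 82514

3,4,-2 ; 82514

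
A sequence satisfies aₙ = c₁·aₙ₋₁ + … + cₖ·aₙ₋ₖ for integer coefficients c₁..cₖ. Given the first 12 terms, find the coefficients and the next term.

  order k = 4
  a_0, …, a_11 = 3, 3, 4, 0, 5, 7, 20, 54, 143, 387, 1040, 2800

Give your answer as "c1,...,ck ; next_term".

  a_4 = 2·0 + 2·4 + 0·3 + -1·3 = 5
  a_5 = 2·5 + 2·0 + 0·4 + -1·3 = 7
  a_6 = 2·7 + 2·5 + 0·0 + -1·4 = 20
  a_7 = 2·20 + 2·7 + 0·5 + -1·0 = 54
  a_8 = 2·54 + 2·20 + 0·7 + -1·5 = 143
  a_9 = 2·143 + 2·54 + 0·20 + -1·7 = 387
  a_10 = 2·387 + 2·143 + 0·54 + -1·20 = 1040
  a_11 = 2·1040 + 2·387 + 0·143 + -1·54 = 2800
  a_12 = 2·2800 + 2·1040 + 0·387 + -1·143 = 7537

2,2,0,-1 ; 7537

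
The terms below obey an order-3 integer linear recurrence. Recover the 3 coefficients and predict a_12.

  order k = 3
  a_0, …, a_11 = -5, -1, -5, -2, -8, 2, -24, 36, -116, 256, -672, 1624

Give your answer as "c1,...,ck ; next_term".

-2,2,2 ; -4080

  a_3 = -2·-5 + 2·-1 + 2·-5 = -2
  a_4 = -2·-2 + 2·-5 + 2·-1 = -8
  a_5 = -2·-8 + 2·-2 + 2·-5 = 2
  a_6 = -2·2 + 2·-8 + 2·-2 = -24
  a_7 = -2·-24 + 2·2 + 2·-8 = 36
  a_8 = -2·36 + 2·-24 + 2·2 = -116
  a_9 = -2·-116 + 2·36 + 2·-24 = 256
  a_10 = -2·256 + 2·-116 + 2·36 = -672
  a_11 = -2·-672 + 2·256 + 2·-116 = 1624
  a_12 = -2·1624 + 2·-672 + 2·256 = -4080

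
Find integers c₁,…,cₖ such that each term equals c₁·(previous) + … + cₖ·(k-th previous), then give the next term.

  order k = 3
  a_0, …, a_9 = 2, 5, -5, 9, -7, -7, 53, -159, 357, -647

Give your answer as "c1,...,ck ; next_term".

-3,-2,2 ; 909

  a_3 = -3·-5 + -2·5 + 2·2 = 9
  a_4 = -3·9 + -2·-5 + 2·5 = -7
  a_5 = -3·-7 + -2·9 + 2·-5 = -7
  a_6 = -3·-7 + -2·-7 + 2·9 = 53
  a_7 = -3·53 + -2·-7 + 2·-7 = -159
  a_8 = -3·-159 + -2·53 + 2·-7 = 357
  a_9 = -3·357 + -2·-159 + 2·53 = -647
  a_10 = -3·-647 + -2·357 + 2·-159 = 909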